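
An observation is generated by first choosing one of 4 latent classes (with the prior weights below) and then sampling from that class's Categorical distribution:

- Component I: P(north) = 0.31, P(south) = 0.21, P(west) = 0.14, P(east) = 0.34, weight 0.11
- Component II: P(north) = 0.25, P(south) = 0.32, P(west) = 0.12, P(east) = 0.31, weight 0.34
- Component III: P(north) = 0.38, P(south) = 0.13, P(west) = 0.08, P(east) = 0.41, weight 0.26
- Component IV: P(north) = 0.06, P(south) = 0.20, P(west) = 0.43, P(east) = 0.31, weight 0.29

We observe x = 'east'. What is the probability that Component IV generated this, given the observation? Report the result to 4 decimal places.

0.2650

P(component k | x) = π_k·f_k(x) / marginal(x), where marginal(x) = Σ_j π_j·f_j(x).
Component likelihoods at x = 'east':
  p_I = 0.34
  p_II = 0.31
  p_III = 0.41
  p_IV = 0.31
Weight by the priors:
  π_I·p_I = 0.11 × 0.34 = 0.0374
  π_II·p_II = 0.34 × 0.31 = 0.1054
  π_III·p_III = 0.26 × 0.41 = 0.1066
  π_IV·p_IV = 0.29 × 0.31 = 0.0899
Normaliser: 0.0374 + 0.1054 + 0.1066 + 0.0899 = 0.3393
P(Component IV | data) ≈ 0.2650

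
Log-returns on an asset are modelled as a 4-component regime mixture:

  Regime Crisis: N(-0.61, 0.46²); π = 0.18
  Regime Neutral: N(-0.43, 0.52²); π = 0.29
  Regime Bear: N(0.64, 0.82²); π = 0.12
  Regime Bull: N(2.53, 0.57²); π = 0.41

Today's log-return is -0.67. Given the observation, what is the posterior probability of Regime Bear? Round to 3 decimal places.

By Bayes' theorem, P(k | x) = P(Z=k) f_k(x) / Σ_j P(Z=j) f_j(x).
Evaluate each component's likelihood at the observed value:
  p_Crisis = (1/(0.46·√(2π)))·exp(−(-0.67−-0.61)²/(2·0.46²)) = 0.867266·exp(-0.00851) = 0.85992
  p_Neutral = (1/(0.52·√(2π)))·exp(−(-0.67−-0.43)²/(2·0.52²)) = 0.767197·exp(-0.10651) = 0.689685
  p_Bear = (1/(0.82·√(2π)))·exp(−(-0.67−0.64)²/(2·0.82²)) = 0.486515·exp(-1.27610) = 0.135798
  p_Bull = (1/(0.57·√(2π)))·exp(−(-0.67−2.53)²/(2·0.57²)) = 0.699899·exp(-15.75869) = 1.00258e-07
Weight by the priors:
  P(Z=Crisis)·p_Crisis = 0.18 × 0.85992 = 0.154786
  P(Z=Neutral)·p_Neutral = 0.29 × 0.689685 = 0.200009
  P(Z=Bear)·p_Bear = 0.12 × 0.135798 = 0.0162957
  P(Z=Bull)·p_Bull = 0.41 × 1.00258e-07 = 4.1106e-08
Evidence: 0.154786 + 0.200009 + 0.0162957 + 4.1106e-08 = 0.37109
P(Regime Bear | the observation) ≈ 0.044

0.044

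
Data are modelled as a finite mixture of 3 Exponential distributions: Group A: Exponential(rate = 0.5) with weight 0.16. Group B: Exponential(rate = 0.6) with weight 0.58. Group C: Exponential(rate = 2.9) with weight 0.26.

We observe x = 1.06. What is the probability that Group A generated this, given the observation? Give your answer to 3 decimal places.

0.177

The responsibility of component k is P(Z=k) f_k(x) divided by Σ_j P(Z=j) f_j(x).
Evaluate each component's likelihood at the observed value:
  p_A = 0.5·e^(−0.5·1.06) = 0.5·e^(−0.5300) = 0.294302
  p_B = 0.6·e^(−0.6·1.06) = 0.6·e^(−0.6360) = 0.317643
  p_C = 2.9·e^(−2.9·1.06) = 2.9·e^(−3.0740) = 0.134084
Prior × likelihood for each component:
  P(Z=A)·p_A = 0.16 × 0.294302 = 0.0470884
  P(Z=B)·p_B = 0.58 × 0.317643 = 0.184233
  P(Z=C)·p_C = 0.26 × 0.134084 = 0.0348618
Marginal: 0.0470884 + 0.184233 + 0.0348618 = 0.266183
So the posterior for Group A is 0.0470884 / 0.266183 ≈ 0.177.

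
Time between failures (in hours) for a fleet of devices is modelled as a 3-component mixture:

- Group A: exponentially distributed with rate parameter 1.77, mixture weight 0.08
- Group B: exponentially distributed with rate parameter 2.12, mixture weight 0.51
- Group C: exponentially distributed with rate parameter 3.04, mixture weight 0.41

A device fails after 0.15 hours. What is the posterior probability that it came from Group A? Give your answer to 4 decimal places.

0.0644

Posterior ∝ prior × likelihood, so P(k | x) ∝ P(Z=k) f_k(x); normalise over all components.
Evaluate each component's likelihood at the observed value:
  p_A = 1.77·e^(−1.77·0.15) = 1.77·e^(−0.2655) = 1.35728
  p_B = 2.12·e^(−2.12·0.15) = 2.12·e^(−0.3180) = 1.54252
  p_C = 3.04·e^(−3.04·0.15) = 3.04·e^(−0.4560) = 1.92679
Unnormalised posteriors:
  P(Z=A)·p_A = 0.08 × 1.35728 = 0.108582
  P(Z=B)·p_B = 0.51 × 1.54252 = 0.786684
  P(Z=C)·p_C = 0.41 × 1.92679 = 0.789986
Sum: 0.108582 + 0.786684 + 0.789986 = 1.68525
P(Group A | the observation) ≈ 0.0644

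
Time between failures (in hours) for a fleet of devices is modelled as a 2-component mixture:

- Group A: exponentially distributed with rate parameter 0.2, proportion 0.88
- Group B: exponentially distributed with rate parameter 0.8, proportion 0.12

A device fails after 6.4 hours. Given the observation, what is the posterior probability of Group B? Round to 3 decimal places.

By Bayes' theorem, P(k | x) = w_k f_k(x) / Σ_j w_j f_j(x).
Component likelihoods at x = 6.4 hours:
  L_A = 0.0556075
  L_B = 0.00478082
Unnormalised posteriors:
  w_A·L_A = 0.88 × 0.0556075 = 0.0489346
  w_B·L_B = 0.12 × 0.00478082 = 0.000573698
Normaliser: 0.0489346 + 0.000573698 = 0.0495083
P(Group B | the observation) ≈ 0.012

0.012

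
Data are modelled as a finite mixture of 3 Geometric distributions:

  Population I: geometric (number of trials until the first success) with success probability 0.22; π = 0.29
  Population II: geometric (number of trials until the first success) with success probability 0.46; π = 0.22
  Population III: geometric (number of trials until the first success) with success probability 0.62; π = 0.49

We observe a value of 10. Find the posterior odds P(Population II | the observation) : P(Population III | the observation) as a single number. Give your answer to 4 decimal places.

Only the two components matter; the odds are (w_i f_i(x)) / (w_j f_j(x)).
Evaluate each component's likelihood at the observed value:
  f_I = 0.22·(1−0.22)^9 = 0.22·0.106869 = 0.0235112
  f_II = 0.46·(1−0.46)^9 = 0.46·0.00390431 = 0.00179598
  f_III = 0.62·(1−0.62)^9 = 0.62·0.000165216 = 0.000102434
Odds = (0.22/0.49) × (0.00179598/0.000102434) = 0.44898 × 17.5331 ≈ 7.8720

7.8720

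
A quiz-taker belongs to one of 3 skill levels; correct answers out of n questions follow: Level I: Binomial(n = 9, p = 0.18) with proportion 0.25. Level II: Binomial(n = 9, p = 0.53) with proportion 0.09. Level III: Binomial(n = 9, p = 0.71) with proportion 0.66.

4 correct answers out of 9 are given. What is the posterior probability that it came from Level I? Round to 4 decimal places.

0.1610

The responsibility of component k is P(Z=k) f_k(x) divided by Σ_j P(Z=j) f_j(x).
Evaluate each component's likelihood at the observed value:
  L_I = C(9,4)·0.18^4·0.82^5 = 126·0.00104976·0.37074 = 0.0490377
  L_II = C(9,4)·0.53^4·0.47^5 = 126·0.0789048·0.0229345 = 0.228015
  L_III = C(9,4)·0.71^4·0.29^5 = 126·0.254117·0.00205111 = 0.0656741
Weight by the priors:
  P(Z=I)·L_I = 0.25 × 0.0490377 = 0.0122594
  P(Z=II)·L_II = 0.09 × 0.228015 = 0.0205213
  P(Z=III)·L_III = 0.66 × 0.0656741 = 0.0433449
Sum: 0.0122594 + 0.0205213 + 0.0433449 = 0.0761256
Responsibility of Level I: 0.0122594 / 0.0761256 ≈ 0.1610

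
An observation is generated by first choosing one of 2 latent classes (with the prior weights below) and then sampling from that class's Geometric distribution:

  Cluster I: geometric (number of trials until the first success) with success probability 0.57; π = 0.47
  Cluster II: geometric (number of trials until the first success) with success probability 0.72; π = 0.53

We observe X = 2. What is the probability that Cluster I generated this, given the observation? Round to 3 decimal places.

Apply Bayes' rule: the posterior for each component is proportional to its prior times its likelihood at x.
Geometric probabilities:
  f_I = 0.57·(1−0.57)^1 = 0.57·0.43 = 0.2451
  f_II = 0.72·(1−0.72)^1 = 0.72·0.28 = 0.2016
Weight by the priors:
  P(Z=I)·f_I = 0.47 × 0.2451 = 0.115197
  P(Z=II)·f_II = 0.53 × 0.2016 = 0.106848
Denominator: 0.115197 + 0.106848 = 0.222045
P(Cluster I | x) = 0.115197 / 0.222045 ≈ 0.519

0.519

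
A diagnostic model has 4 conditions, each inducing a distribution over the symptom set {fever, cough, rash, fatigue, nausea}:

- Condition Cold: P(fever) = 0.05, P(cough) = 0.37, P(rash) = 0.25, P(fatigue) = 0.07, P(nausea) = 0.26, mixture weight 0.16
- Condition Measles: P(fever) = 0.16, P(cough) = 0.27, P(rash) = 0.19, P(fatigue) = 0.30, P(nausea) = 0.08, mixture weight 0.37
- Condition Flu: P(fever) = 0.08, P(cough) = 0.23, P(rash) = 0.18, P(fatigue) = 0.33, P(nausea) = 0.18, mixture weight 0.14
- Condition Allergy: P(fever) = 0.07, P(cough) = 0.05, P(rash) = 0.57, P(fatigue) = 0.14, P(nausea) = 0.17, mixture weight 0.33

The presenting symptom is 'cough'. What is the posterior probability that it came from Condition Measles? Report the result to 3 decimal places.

0.481

Posterior ∝ prior × likelihood, so P(k | x) ∝ P(Z=k) f_k(x); normalise over all components.
Component likelihoods at x = 'cough':
  f_Cold = 0.37
  f_Measles = 0.27
  f_Flu = 0.23
  f_Allergy = 0.05
Weight by the priors:
  P(Z=Cold)·f_Cold = 0.16 × 0.37 = 0.0592
  P(Z=Measles)·f_Measles = 0.37 × 0.27 = 0.0999
  P(Z=Flu)·f_Flu = 0.14 × 0.23 = 0.0322
  P(Z=Allergy)·f_Allergy = 0.33 × 0.05 = 0.0165
Sum: 0.0592 + 0.0999 + 0.0322 + 0.0165 = 0.2078
Responsibility of Condition Measles: 0.0999 / 0.2078 ≈ 0.481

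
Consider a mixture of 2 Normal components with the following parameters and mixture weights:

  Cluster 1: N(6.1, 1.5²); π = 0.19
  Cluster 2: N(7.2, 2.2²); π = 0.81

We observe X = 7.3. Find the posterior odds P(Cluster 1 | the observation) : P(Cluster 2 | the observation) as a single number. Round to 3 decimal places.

0.250

Only the two components matter; the odds are (w_i f_i(x)) / (w_j f_j(x)).
Evaluate each component's likelihood at the observed value:
  p_1 = (1/(1.5·√(2π)))·exp(−(7.3−6.1)²/(2·1.5²)) = 0.265962·exp(-0.32000) = 0.193128
  p_2 = (1/(2.2·√(2π)))·exp(−(7.3−7.2)²/(2·2.2²)) = 0.181337·exp(-0.00103) = 0.18115
Odds = (0.19/0.81) × (0.193128/0.18115) = 0.234568 × 1.06612 ≈ 0.250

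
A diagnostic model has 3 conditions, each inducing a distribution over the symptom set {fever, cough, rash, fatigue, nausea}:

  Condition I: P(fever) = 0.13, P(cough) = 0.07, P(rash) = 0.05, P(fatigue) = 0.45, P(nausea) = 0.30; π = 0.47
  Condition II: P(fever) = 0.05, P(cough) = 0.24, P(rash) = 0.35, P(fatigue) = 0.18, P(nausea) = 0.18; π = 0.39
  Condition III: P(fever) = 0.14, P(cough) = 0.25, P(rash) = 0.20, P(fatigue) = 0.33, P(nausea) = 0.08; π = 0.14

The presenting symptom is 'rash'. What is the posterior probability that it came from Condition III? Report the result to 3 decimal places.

0.149

Apply Bayes' rule: the posterior for each component is proportional to its prior times its likelihood at x.
Component likelihoods at x = 'rash':
  L_I = P(rash | comp) = 0.05
  L_II = P(rash | comp) = 0.35
  L_III = P(rash | comp) = 0.20
Multiply by the mixture weights:
  w_I·L_I = 0.47 × 0.05 = 0.0235
  w_II·L_II = 0.39 × 0.35 = 0.1365
  w_III·L_III = 0.14 × 0.2 = 0.028
Marginal: 0.0235 + 0.1365 + 0.028 = 0.188
P(Condition III | x) ≈ 0.149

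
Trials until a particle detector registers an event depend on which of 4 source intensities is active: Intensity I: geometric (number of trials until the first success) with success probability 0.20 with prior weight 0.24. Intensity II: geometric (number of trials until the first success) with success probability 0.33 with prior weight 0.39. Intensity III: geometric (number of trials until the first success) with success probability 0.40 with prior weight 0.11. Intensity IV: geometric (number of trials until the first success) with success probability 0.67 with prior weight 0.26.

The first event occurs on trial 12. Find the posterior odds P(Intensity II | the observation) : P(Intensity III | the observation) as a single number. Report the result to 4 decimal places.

Since P(k|x) ∝ π_k f_k(x), the posterior odds are π_i f_i(x) / (π_j f_j(x)).
Evaluate each component's likelihood at the observed value:
  f_I = 0.0171799
  f_II = 0.00403029
  f_III = 0.00145119
  f_IV = 3.38632e-06
Odds = (0.39/0.11) × (0.00403029/0.00145119) = 3.54545 × 2.77724 ≈ 9.8466

9.8466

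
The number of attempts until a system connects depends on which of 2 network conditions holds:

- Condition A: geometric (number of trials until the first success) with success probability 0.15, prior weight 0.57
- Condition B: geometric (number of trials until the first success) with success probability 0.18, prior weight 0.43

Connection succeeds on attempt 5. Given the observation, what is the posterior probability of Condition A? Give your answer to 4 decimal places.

The responsibility of component k is π_k f_k(x) divided by Σ_j π_j f_j(x).
Component likelihoods at x = 5:
  f_A = 0.0783009
  f_B = 0.0813819
Multiply by the mixture weights:
  π_A·f_A = 0.57 × 0.0783009 = 0.0446315
  π_B·f_B = 0.43 × 0.0813819 = 0.0349942
Marginal: 0.0446315 + 0.0349942 = 0.0796258
P(Condition A | x) = 0.0446315 / 0.0796258 ≈ 0.5605

0.5605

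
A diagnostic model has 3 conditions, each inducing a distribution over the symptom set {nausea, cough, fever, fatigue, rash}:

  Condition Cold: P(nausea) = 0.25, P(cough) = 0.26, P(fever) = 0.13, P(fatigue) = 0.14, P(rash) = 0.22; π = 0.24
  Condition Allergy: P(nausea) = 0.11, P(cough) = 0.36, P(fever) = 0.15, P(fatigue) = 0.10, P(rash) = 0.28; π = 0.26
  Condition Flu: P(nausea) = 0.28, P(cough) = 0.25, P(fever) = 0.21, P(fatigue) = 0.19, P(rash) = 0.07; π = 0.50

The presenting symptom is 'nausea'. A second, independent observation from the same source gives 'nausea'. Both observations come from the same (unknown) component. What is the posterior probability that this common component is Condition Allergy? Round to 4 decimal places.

0.0549

The responsibility of component k is P(Z=k) f_k(x) divided by Σ_j P(Z=j) f_j(x).
Since both observations come from the same component, the likelihood for component k is f_k(x₁)·f_k(x₂).
  L_Cold = [0.25] × [0.25] = 0.0625
  L_Allergy = [0.11] × [0.11] = 0.0121
  L_Flu = [0.28] × [0.28] = 0.0784
Multiply by the mixture weights:
  P(Z=Cold)·L_Cold = 0.24 × 0.0625 = 0.015
  P(Z=Allergy)·L_Allergy = 0.26 × 0.0121 = 0.003146
  P(Z=Flu)·L_Flu = 0.50 × 0.0784 = 0.0392
Denominator: 0.015 + 0.003146 + 0.0392 = 0.057346
P(Condition Allergy | x₁, x₂) = 0.003146 / 0.057346 ≈ 0.0549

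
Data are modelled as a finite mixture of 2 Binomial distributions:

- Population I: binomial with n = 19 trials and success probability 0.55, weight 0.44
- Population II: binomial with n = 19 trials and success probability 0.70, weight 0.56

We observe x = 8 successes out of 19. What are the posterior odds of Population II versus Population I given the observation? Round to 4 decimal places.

0.1013

The posterior odds equal the prior odds times the likelihood ratio: (π_i/π_j)·(f_i(x)/f_j(x)).
Component likelihoods at x = 8 successes out of 19:
  L_I = 0.0969745
  L_II = 0.00771856
0.0043224 / 0.0426688 ≈ 0.1013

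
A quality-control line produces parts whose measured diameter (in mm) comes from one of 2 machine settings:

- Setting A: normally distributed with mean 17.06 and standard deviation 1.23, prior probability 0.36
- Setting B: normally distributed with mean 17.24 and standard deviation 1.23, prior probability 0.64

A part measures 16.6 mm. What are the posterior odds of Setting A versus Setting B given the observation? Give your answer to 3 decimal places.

Only the two components matter; the odds are (w_i f_i(x)) / (w_j f_j(x)).
Evaluate each component's likelihood at the observed value:
  f_A = 0.302436
  f_B = 0.283279
Posterior odds = (w_A·f_A) / (w_B·f_B) = (0.36·0.302436) / (0.64·0.283279) = 0.108877 / 0.181299 ≈ 0.601

0.601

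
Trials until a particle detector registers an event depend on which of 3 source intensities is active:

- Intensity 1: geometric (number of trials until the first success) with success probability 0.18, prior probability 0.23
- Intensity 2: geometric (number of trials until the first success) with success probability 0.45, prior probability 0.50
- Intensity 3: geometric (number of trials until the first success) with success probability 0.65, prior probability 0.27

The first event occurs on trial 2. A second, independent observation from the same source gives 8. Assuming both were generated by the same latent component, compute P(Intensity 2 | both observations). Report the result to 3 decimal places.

Apply Bayes' rule: the posterior for each component is proportional to its prior times its likelihood at x.
Since both observations come from the same component, the likelihood for component k is f_k(x₁)·f_k(x₂).
  f_1 = [0.18·(1−0.18)^1 = 0.18·0.82 = 0.1476] × [0.0448714] = 0.00662302
  f_2 = [0.45·(1−0.45)^1 = 0.45·0.55 = 0.2475] × [0.00685096] = 0.00169561
  f_3 = [0.65·(1−0.65)^1 = 0.65·0.35 = 0.2275] × [0.000418205] = 9.51417e-05
Multiply by the mixture weights:
  w_1·f_1 = 0.23 × 0.00662302 = 0.00152329
  w_2·f_2 = 0.50 × 0.00169561 = 0.000847806
  w_3·f_3 = 0.27 × 9.51417e-05 = 2.56883e-05
Denominator: 0.00152329 + 0.000847806 + 2.56883e-05 = 0.00239679
Responsibility of Intensity 2: 0.000847806 / 0.00239679 ≈ 0.354

0.354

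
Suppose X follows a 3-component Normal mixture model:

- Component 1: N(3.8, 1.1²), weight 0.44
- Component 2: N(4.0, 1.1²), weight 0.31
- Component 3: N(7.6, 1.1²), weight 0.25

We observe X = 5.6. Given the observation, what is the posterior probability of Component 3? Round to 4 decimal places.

P(component k | x) = P(Z=k)·f_k(x) / marginal(x), where marginal(x) = Σ_j P(Z=j)·f_j(x).
Component likelihoods at x = 5.6:
  L_1 = (1/(1.1·√(2π)))·exp(−(5.6−3.8)²/(2·1.1²)) = 0.362675·exp(-1.33884) = 0.0950748
  L_2 = (1/(1.1·√(2π)))·exp(−(5.6−4.0)²/(2·1.1²)) = 0.362675·exp(-1.05785) = 0.125921
  L_3 = (1/(1.1·√(2π)))·exp(−(5.6−7.6)²/(2·1.1²)) = 0.362675·exp(-1.65289) = 0.0694505
Multiply by the mixture weights:
  P(Z=1)·L_1 = 0.44 × 0.0950748 = 0.0418329
  P(Z=2)·L_2 = 0.31 × 0.125921 = 0.0390355
  P(Z=3)·L_3 = 0.25 × 0.0694505 = 0.0173626
Normaliser: 0.0418329 + 0.0390355 + 0.0173626 = 0.0982311
P(Component 3 | x) = 0.0173626 / 0.0982311 ≈ 0.1768

0.1768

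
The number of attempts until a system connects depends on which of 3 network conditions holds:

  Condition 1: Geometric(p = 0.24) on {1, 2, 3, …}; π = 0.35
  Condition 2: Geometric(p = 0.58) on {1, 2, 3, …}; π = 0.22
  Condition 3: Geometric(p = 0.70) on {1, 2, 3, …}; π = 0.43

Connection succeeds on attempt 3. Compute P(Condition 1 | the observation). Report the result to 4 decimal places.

The responsibility of component k is π_k f_k(x) divided by Σ_j π_j f_j(x).
Geometric probabilities:
  f_1 = 0.24·(1−0.24)^2 = 0.24·0.5776 = 0.138624
  f_2 = 0.58·(1−0.58)^2 = 0.58·0.1764 = 0.102312
  f_3 = 0.70·(1−0.70)^2 = 0.70·0.09 = 0.063
Unnormalised posteriors:
  π_1·f_1 = 0.35 × 0.138624 = 0.0485184
  π_2·f_2 = 0.22 × 0.102312 = 0.0225086
  π_3·f_3 = 0.43 × 0.063 = 0.02709
Sum: 0.0485184 + 0.0225086 + 0.02709 = 0.098117
P(Condition 1 | x) ≈ 0.4945

0.4945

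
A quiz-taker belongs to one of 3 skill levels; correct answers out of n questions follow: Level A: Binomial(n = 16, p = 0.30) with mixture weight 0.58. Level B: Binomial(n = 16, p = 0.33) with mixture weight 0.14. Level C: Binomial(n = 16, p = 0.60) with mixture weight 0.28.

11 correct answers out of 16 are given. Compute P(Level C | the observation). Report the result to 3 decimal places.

By Bayes' theorem, P(k | x) = w_k f_k(x) / Σ_j w_j f_j(x).
Component likelihoods at x = 11 correct answers out of 16:
  L_A = 0.00130049
  L_B = 0.00298064
  L_C = 0.162273
Weight by the priors:
  w_A·L_A = 0.58 × 0.00130049 = 0.000754284
  w_B·L_B = 0.14 × 0.00298064 = 0.00041729
  w_C·L_C = 0.28 × 0.162273 = 0.0454364
Evidence: 0.000754284 + 0.00041729 + 0.0454364 = 0.046608
Responsibility of Level C: 0.0454364 / 0.046608 ≈ 0.975

0.975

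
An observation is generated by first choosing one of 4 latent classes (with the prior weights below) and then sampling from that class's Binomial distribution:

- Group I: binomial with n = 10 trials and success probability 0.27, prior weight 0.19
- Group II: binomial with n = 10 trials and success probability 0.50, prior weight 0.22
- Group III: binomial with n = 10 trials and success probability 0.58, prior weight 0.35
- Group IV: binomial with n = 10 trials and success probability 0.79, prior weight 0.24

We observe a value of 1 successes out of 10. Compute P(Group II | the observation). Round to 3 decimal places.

Apply Bayes' rule: the posterior for each component is proportional to its prior times its likelihood at x.
Component likelihoods at x = 1 successes out of 10:
  L_I = C(10,1)·0.27^1·0.73^9 = 10·0.27·0.0588716 = 0.158953
  L_II = C(10,1)·0.50^1·0.50^9 = 10·0.5·0.00195312 = 0.00976562
  L_III = C(10,1)·0.58^1·0.42^9 = 10·0.58·0.000406671 = 0.00235869
  L_IV = C(10,1)·0.79^1·0.21^9 = 10·0.79·7.9428e-07 = 6.27481e-06
Unnormalised posteriors:
  w_I·L_I = 0.19 × 0.158953 = 0.0302011
  w_II·L_II = 0.22 × 0.00976562 = 0.00214844
  w_III·L_III = 0.35 × 0.00235869 = 0.000825543
  w_IV·L_IV = 0.24 × 6.27481e-06 = 1.50595e-06
Sum: 0.0302011 + 0.00214844 + 0.000825543 + 1.50595e-06 = 0.0331766
P(Group II | data) = 0.00214844 / 0.0331766 ≈ 0.065

0.065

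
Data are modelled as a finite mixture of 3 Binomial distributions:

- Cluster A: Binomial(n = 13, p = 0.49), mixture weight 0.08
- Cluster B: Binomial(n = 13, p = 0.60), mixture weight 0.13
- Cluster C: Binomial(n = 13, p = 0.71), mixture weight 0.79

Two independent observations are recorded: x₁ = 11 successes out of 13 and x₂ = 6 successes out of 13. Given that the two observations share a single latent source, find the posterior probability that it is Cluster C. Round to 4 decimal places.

0.8335

P(component k | x) = w_k·f_k(x) / marginal(x), where marginal(x) = Σ_j w_j·f_j(x).
Since both observations come from the same component, the likelihood for component k is f_k(x₁)·f_k(x₂).
  p_A = [0.00793217] × [0.21315] = 0.00169074
  p_B = [0.0452771] × [0.131173] = 0.00593913
  p_C = [0.151612] × [0.0379187] = 0.00574891
Prior × likelihood for each component:
  w_A·p_A = 0.08 × 0.00169074 = 0.000135259
  w_B·p_B = 0.13 × 0.00593913 = 0.000772087
  w_C·p_C = 0.79 × 0.00574891 = 0.00454164
Evidence: 0.000135259 + 0.000772087 + 0.00454164 = 0.00544899
P(Cluster C | x₁,x₂) ≈ 0.8335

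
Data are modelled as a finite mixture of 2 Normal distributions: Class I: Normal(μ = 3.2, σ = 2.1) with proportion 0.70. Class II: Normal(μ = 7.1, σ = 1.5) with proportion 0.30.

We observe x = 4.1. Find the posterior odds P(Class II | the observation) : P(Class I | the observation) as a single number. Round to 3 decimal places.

Posterior odds = (w_i f_i(x)) / (w_j f_j(x)); the normalising sum cancels.
Evaluate each component's likelihood at the observed value:
  p_I = 0.173303
  p_II = 0.035994
Posterior odds = (w_II·p_II) / (w_I·p_I) = (0.30·0.035994) / (0.70·0.173303) = 0.0107982 / 0.121312 ≈ 0.089

0.089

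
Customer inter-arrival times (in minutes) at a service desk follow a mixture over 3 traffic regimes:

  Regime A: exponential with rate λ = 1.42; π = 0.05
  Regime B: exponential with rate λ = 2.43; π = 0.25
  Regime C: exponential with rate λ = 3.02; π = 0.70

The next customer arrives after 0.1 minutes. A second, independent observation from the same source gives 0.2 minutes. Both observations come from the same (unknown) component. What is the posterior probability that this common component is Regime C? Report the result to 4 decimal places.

P(component k | x) = π_k·f_k(x) / marginal(x), where marginal(x) = Σ_j π_j·f_j(x).
Since both observations come from the same component, the likelihood for component k is f_k(x₁)·f_k(x₂).
  L_A = [1.23202] × [1.06893] = 1.31694
  L_B = [1.90578] × [1.49465] = 2.84847
  L_C = [2.2328] × [1.65079] = 3.6859
Weight by the priors:
  π_A·L_A = 0.05 × 1.31694 = 0.0658472
  π_B·L_B = 0.25 × 2.84847 = 0.712118
  π_C·L_C = 0.70 × 3.6859 = 2.58013
Denominator: 0.0658472 + 0.712118 + 2.58013 = 3.35809
P(Regime C | data) ≈ 0.7683

0.7683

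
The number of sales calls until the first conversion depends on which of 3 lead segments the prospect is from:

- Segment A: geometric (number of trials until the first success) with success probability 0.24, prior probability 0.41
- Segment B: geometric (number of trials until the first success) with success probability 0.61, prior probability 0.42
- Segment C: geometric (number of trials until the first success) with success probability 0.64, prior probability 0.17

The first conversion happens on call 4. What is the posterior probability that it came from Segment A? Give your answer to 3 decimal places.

P(component k | x) = π_k·f_k(x) / marginal(x), where marginal(x) = Σ_j π_j·f_j(x).
Component likelihoods at x = 4:
  f_A = 0.24·(1−0.24)^3 = 0.24·0.438976 = 0.105354
  f_B = 0.61·(1−0.61)^3 = 0.61·0.059319 = 0.0361846
  f_C = 0.64·(1−0.64)^3 = 0.64·0.046656 = 0.0298598
Prior × likelihood for each component:
  π_A·f_A = 0.41 × 0.105354 = 0.0431952
  π_B·f_B = 0.42 × 0.0361846 = 0.0151975
  π_C·f_C = 0.17 × 0.0298598 = 0.00507617
Denominator: 0.0431952 + 0.0151975 + 0.00507617 = 0.0634689
Responsibility of Segment A: 0.0431952 / 0.0634689 ≈ 0.681

0.681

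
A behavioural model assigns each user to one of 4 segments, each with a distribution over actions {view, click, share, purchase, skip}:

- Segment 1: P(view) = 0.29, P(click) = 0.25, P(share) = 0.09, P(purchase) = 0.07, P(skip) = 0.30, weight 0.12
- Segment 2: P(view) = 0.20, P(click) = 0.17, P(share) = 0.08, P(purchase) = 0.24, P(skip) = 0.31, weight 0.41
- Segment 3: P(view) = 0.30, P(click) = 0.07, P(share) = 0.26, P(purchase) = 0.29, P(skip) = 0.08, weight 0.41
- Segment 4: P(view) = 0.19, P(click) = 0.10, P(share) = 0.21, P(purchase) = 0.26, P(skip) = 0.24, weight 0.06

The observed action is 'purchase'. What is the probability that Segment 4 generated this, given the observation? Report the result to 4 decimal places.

Apply Bayes' rule: the posterior for each component is proportional to its prior times its likelihood at x.
Component likelihoods at x = 'purchase':
  f_1 = P(purchase | comp) = 0.07
  f_2 = P(purchase | comp) = 0.24
  f_3 = P(purchase | comp) = 0.29
  f_4 = P(purchase | comp) = 0.26
Prior × likelihood for each component:
  π_1·f_1 = 0.12 × 0.07 = 0.0084
  π_2·f_2 = 0.41 × 0.24 = 0.0984
  π_3·f_3 = 0.41 × 0.29 = 0.1189
  π_4·f_4 = 0.06 × 0.26 = 0.0156
Normaliser: 0.0084 + 0.0984 + 0.1189 + 0.0156 = 0.2413
P(Segment 4 | x) = 0.0156 / 0.2413 ≈ 0.0646

0.0646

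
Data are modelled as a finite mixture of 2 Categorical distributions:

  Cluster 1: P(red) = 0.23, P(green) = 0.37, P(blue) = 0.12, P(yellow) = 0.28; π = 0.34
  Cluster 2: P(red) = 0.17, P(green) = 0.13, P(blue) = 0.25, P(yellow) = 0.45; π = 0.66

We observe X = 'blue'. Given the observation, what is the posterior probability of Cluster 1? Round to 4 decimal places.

0.1983

Posterior ∝ prior × likelihood, so P(k | x) ∝ P(Z=k) f_k(x); normalise over all components.
Categorical probabilities:
  p_1 = 0.12
  p_2 = 0.25
Multiply by the mixture weights:
  P(Z=1)·p_1 = 0.34 × 0.12 = 0.0408
  P(Z=2)·p_2 = 0.66 × 0.25 = 0.165
Evidence: 0.0408 + 0.165 = 0.2058
P(Cluster 1 | x) ≈ 0.1983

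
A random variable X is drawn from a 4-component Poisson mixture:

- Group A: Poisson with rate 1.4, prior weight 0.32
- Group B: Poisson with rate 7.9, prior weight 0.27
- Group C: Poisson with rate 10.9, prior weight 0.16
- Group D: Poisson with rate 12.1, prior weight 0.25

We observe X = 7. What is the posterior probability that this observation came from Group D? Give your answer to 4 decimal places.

Posterior ∝ prior × likelihood, so P(k | x) ∝ π_k f_k(x); normalise over all components.
Poisson probabilities:
  p_A = 0.000515767
  p_B = 0.141264
  p_C = 0.0669492
  p_D = 0.0418894
Prior × likelihood for each component:
  π_A·p_A = 0.32 × 0.000515767 = 0.000165045
  π_B·p_B = 0.27 × 0.141264 = 0.0381414
  π_C·p_C = 0.16 × 0.0669492 = 0.0107119
  π_D·p_D = 0.25 × 0.0418894 = 0.0104723
Evidence: 0.000165045 + 0.0381414 + 0.0107119 + 0.0104723 = 0.0594906
So the posterior for Group D is 0.0104723 / 0.0594906 ≈ 0.1760.

0.1760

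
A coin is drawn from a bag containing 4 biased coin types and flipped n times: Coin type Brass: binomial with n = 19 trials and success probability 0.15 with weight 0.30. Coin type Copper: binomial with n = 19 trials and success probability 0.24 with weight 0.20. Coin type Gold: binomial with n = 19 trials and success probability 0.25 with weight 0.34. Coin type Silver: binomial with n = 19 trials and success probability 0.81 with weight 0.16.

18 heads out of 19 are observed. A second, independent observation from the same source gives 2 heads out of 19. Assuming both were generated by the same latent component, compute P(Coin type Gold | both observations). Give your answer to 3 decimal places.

By Bayes' theorem, P(k | x) = π_k f_k(x) / Σ_j π_j f_j(x).
Since both observations come from the same component, the likelihood for component k is f_k(x₁)·f_k(x₂).
  f_Brass = [C(19,18)·0.15^18·0.85^1 = 19·1.47789e-15·0.85 = 2.3868e-14] × [0.242829] = 5.79583e-15
  f_Copper = [C(19,18)·0.24^18·0.76^1 = 19·6.97915e-12·0.76 = 1.00779e-10] × [0.0927363] = 9.34586e-12
  f_Gold = [C(19,18)·0.25^18·0.75^1 = 19·1.45519e-11·0.75 = 2.07365e-10] × [0.0803374] = 1.66591e-11
  f_Silver = [C(19,18)·0.81^18·0.19^1 = 19·0.0225284·0.19 = 0.0813275] × [6.14862e-11] = 5.00052e-12
Unnormalised posteriors:
  π_Brass·f_Brass = 0.30 × 5.79583e-15 = 1.73875e-15
  π_Copper·f_Copper = 0.20 × 9.34586e-12 = 1.86917e-12
  π_Gold·f_Gold = 0.34 × 1.66591e-11 = 5.66411e-12
  π_Silver·f_Silver = 0.16 × 5.00052e-12 = 8.00083e-13
Sum: 1.73875e-15 + 1.86917e-12 + 5.66411e-12 + 8.00083e-13 = 8.3351e-12
P(Coin type Gold | data) ≈ 0.680

0.680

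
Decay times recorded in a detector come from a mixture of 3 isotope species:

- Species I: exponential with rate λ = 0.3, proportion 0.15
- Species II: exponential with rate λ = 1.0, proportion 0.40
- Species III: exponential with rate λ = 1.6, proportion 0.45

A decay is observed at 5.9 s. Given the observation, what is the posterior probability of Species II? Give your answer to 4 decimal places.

0.1243

Apply Bayes' rule: the posterior for each component is proportional to its prior times its likelihood at x.
Evaluate each component's likelihood at the observed value:
  f_I = 0.3·e^(−0.3·5.9) = 0.3·e^(−1.7700) = 0.0510999
  f_II = 1.0·e^(−1.0·5.9) = 1.0·e^(−5.9000) = 0.00273944
  f_III = 1.6·e^(−1.6·5.9) = 1.6·e^(−9.4400) = 0.000127169
Multiply by the mixture weights:
  π_I·f_I = 0.15 × 0.0510999 = 0.00766498
  π_II·f_II = 0.40 × 0.00273944 = 0.00109578
  π_III·f_III = 0.45 × 0.000127169 = 5.72259e-05
Normaliser: 0.00766498 + 0.00109578 + 5.72259e-05 = 0.00881799
P(Species II | the observation) ≈ 0.1243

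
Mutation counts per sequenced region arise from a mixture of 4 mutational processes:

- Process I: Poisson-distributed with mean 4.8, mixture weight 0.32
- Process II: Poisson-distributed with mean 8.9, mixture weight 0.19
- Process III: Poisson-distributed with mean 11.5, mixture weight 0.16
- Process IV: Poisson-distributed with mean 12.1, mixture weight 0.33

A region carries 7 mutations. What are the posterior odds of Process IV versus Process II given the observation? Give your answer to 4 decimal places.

0.6078

The posterior odds equal the prior odds times the likelihood ratio: (π_i/π_j)·(f_i(x)/f_j(x)).
Evaluate each component's likelihood at the observed value:
  L_I = e^(−4.8)·4.8^7/7! = 0.0958616
  L_II = e^(−8.9)·8.9^7/7! = 0.119696
  L_III = e^(−11.5)·11.5^7/7! = 0.0534648
  L_IV = e^(−12.1)·12.1^7/7! = 0.0418894
Odds = (0.33/0.19) × (0.0418894/0.119696) = 1.73684 × 0.349965 ≈ 0.6078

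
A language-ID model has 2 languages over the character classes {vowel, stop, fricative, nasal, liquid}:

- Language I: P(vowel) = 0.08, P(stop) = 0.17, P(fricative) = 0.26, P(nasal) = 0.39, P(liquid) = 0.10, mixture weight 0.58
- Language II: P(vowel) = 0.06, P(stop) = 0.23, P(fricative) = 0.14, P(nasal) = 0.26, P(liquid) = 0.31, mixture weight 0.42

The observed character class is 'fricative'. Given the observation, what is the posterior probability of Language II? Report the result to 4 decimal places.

Apply Bayes' rule: the posterior for each component is proportional to its prior times its likelihood at x.
Component likelihoods at x = 'fricative':
  p_I = P(fricative | comp) = 0.26
  p_II = P(fricative | comp) = 0.14
Prior × likelihood for each component:
  P(Z=I)·p_I = 0.58 × 0.26 = 0.1508
  P(Z=II)·p_II = 0.42 × 0.14 = 0.0588
Sum: 0.1508 + 0.0588 = 0.2096
P(Language II | data) ≈ 0.2805

0.2805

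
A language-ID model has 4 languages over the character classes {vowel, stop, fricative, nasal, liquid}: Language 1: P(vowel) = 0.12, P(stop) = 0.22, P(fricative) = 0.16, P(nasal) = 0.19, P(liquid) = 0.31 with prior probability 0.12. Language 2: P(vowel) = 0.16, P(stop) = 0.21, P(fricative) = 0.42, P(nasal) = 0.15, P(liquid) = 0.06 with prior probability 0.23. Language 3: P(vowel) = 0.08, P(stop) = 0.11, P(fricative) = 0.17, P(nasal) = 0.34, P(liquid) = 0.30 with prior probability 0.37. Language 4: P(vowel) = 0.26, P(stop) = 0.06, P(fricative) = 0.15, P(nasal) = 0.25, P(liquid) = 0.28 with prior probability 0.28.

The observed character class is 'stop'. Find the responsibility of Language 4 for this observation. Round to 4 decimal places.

0.1271

By Bayes' theorem, P(k | x) = π_k f_k(x) / Σ_j π_j f_j(x).
Component likelihoods at x = 'stop':
  p_1 = P(stop | comp) = 0.22
  p_2 = P(stop | comp) = 0.21
  p_3 = P(stop | comp) = 0.11
  p_4 = P(stop | comp) = 0.06
Prior × likelihood for each component:
  π_1·p_1 = 0.12 × 0.22 = 0.0264
  π_2·p_2 = 0.23 × 0.21 = 0.0483
  π_3·p_3 = 0.37 × 0.11 = 0.0407
  π_4·p_4 = 0.28 × 0.06 = 0.0168
Marginal: 0.0264 + 0.0483 + 0.0407 + 0.0168 = 0.1322
Responsibility of Language 4: 0.0168 / 0.1322 ≈ 0.1271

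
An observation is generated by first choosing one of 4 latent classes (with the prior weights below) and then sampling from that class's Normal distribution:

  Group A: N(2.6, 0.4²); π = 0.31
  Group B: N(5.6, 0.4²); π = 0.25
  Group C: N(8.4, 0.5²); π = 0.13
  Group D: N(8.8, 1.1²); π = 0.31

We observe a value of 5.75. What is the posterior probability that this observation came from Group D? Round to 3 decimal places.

0.010

Posterior ∝ prior × likelihood, so P(k | x) ∝ P(Z=k) f_k(x); normalise over all components.
Component likelihoods at x = 5.75:
  f_A = 3.40666e-14
  f_B = 0.929638
  f_C = 6.3427e-07
  f_D = 0.007764
Prior × likelihood for each component:
  P(Z=A)·f_A = 0.31 × 3.40666e-14 = 1.05606e-14
  P(Z=B)·f_B = 0.25 × 0.929638 = 0.232409
  P(Z=C)·f_C = 0.13 × 6.3427e-07 = 8.24551e-08
  P(Z=D)·f_D = 0.31 × 0.007764 = 0.00240684
Evidence: 1.05606e-14 + 0.232409 + 8.24551e-08 + 0.00240684 = 0.234816
So the posterior for Group D is 0.00240684 / 0.234816 ≈ 0.010.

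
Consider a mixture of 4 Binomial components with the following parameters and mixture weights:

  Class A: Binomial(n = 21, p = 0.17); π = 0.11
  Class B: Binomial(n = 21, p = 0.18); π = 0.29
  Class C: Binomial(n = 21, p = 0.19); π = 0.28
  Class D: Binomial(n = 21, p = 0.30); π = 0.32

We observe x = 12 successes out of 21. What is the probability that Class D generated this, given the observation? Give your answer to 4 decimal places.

0.9770

Apply Bayes' rule: the posterior for each component is proportional to its prior times its likelihood at x.
Component likelihoods at x = 12 successes out of 21:
  f_A = 3.20135e-05
  f_B = 5.69952e-05
  f_C = 9.76455e-05
  f_D = 0.00630349
Weight by the priors:
  π_A·f_A = 0.11 × 3.20135e-05 = 3.52149e-06
  π_B·f_B = 0.29 × 5.69952e-05 = 1.65286e-05
  π_C·f_C = 0.28 × 9.76455e-05 = 2.73407e-05
  π_D·f_D = 0.32 × 0.00630349 = 0.00201712
Marginal: 3.52149e-06 + 1.65286e-05 + 2.73407e-05 + 0.00201712 = 0.00206451
P(Class D | 12 successes out of 21) ≈ 0.9770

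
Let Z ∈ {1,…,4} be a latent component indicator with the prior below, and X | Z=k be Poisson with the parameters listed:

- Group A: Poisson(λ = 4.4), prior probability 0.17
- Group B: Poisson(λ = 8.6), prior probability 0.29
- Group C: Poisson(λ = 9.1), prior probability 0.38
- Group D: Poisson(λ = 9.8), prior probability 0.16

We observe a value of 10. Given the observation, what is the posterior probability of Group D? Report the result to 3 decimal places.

By Bayes' theorem, P(k | x) = π_k f_k(x) / Σ_j π_j f_j(x).
Component likelihoods at x = 10:
  f_A = 0.0092017
  f_B = 0.112277
  f_C = 0.119832
  f_D = 0.124857
Weight by the priors:
  π_A·f_A = 0.17 × 0.0092017 = 0.00156429
  π_B·f_B = 0.29 × 0.112277 = 0.0325602
  π_C·f_C = 0.38 × 0.119832 = 0.045536
  π_D·f_D = 0.16 × 0.124857 = 0.0199771
Normaliser: 0.00156429 + 0.0325602 + 0.045536 + 0.0199771 = 0.0996375
P(Group D | the observation) ≈ 0.200

0.200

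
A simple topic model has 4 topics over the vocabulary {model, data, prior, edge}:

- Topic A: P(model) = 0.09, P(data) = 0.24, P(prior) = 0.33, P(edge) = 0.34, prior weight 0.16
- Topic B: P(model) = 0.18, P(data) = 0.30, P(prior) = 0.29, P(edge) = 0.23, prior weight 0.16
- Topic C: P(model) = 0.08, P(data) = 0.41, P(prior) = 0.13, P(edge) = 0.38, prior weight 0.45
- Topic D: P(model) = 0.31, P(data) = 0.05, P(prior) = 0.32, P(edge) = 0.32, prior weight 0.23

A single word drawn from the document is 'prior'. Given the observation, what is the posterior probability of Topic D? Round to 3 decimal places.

0.318

The responsibility of component k is π_k f_k(x) divided by Σ_j π_j f_j(x).
Evaluate each component's likelihood at the observed value:
  f_A = 0.33
  f_B = 0.29
  f_C = 0.13
  f_D = 0.32
Unnormalised posteriors:
  π_A·f_A = 0.16 × 0.33 = 0.0528
  π_B·f_B = 0.16 × 0.29 = 0.0464
  π_C·f_C = 0.45 × 0.13 = 0.0585
  π_D·f_D = 0.23 × 0.32 = 0.0736
Denominator: 0.0528 + 0.0464 + 0.0585 + 0.0736 = 0.2313
P(Topic D | the observation) ≈ 0.318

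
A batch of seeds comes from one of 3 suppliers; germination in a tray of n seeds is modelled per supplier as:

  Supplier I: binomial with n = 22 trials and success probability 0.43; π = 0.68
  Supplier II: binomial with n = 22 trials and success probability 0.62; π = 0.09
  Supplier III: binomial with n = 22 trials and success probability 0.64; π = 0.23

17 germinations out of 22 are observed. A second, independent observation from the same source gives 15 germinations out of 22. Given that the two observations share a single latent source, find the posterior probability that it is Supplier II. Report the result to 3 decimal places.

Posterior ∝ prior × likelihood, so P(k | x) ∝ P(Z=k) f_k(x); normalise over all components.
Since both observations come from the same component, the likelihood for component k is f_k(x₁)·f_k(x₂).
  L_I = [C(22,17)·0.43^17·0.57^5 = 26334·5.8744e-07·0.0601692 = 0.000930797] × [0.0105922] = 9.85921e-06
  L_II = [C(22,17)·0.62^17·0.38^5 = 26334·0.000295569·0.00792352 = 0.0616728] × [0.150037] = 0.00925317
  L_III = [C(22,17)·0.64^17·0.36^5 = 26334·0.00050706·0.00604662 = 0.08074] × [0.165445] = 0.013358
Unnormalised posteriors:
  P(Z=I)·L_I = 0.68 × 9.85921e-06 = 6.70426e-06
  P(Z=II)·L_II = 0.09 × 0.00925317 = 0.000832785
  P(Z=III)·L_III = 0.23 × 0.013358 = 0.00307235
Normaliser: 6.70426e-06 + 0.000832785 + 0.00307235 = 0.00391184
P(Supplier II | x₁,x₂) = 0.000832785 / 0.00391184 ≈ 0.213

0.213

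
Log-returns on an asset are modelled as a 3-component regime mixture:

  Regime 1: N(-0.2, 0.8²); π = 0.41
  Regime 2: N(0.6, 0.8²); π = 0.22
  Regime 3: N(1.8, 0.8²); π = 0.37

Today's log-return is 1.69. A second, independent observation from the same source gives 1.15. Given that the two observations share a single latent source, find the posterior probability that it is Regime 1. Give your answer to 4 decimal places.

P(component k | x) = π_k·f_k(x) / marginal(x), where marginal(x) = Σ_j π_j·f_j(x).
Since both observations come from the same component, the likelihood for component k is f_k(x₁)·f_k(x₂).
  p_1 = [0.0306079] × [0.120077] = 0.0036753
  p_2 = [0.197109] × [0.393717] = 0.0776052
  p_3 = [0.493986] × [0.358483] = 0.177086
Multiply by the mixture weights:
  π_1·p_1 = 0.41 × 0.0036753 = 0.00150687
  π_2·p_2 = 0.22 × 0.0776052 = 0.0170731
  π_3·p_3 = 0.37 × 0.177086 = 0.0655217
Sum: 0.00150687 + 0.0170731 + 0.0655217 = 0.0841017
P(Regime 1 | x) = 0.00150687 / 0.0841017 ≈ 0.0179

0.0179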